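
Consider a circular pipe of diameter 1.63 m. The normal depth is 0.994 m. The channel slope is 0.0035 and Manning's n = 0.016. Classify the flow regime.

subcritical

For a circular section of diameter D = 1.63 m at depth y = 0.994 m, the central angle is θ = 2 arccos(1 − 2y/D) = 3.584 rad. Then A = (D²/8)(θ − sin θ) = 1.333 m² and P = Dθ/2 = 2.921 m.
Hydraulic radius R = A/P = 1.333/2.921 = 0.4562 m.
V = (1/n) R^(2/3) √S = (1/0.016) × 0.4562^(2/3) × √0.0035 = 2.191 m/s. Hydraulic depth D_h = A/T = 1.333/1.59 = 0.8381 m.
Froude number Fr = V/√(g·D_h) = 2.191/√(9.81×0.8381) = 0.764, which is less than 1, so the flow is subcritical.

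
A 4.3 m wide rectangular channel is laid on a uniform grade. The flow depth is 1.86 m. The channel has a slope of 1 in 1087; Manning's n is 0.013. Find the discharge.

Q = 18.6 m³/s

Flow area A = b·y = 4.3 × 1.86 = 7.998 m². Wetted perimeter P = b + 2y = 4.3 + 2×1.86 = 8.02 m.
Hydraulic radius R = A/P = 7.998/8.02 = 0.9973 m.
Manning's equation: Q = (1/n) A R^(2/3) S^(1/2) = (1/0.013) × 7.998 × 0.9973^(2/3) × 0.00092^(1/2) = 18.6 m³/s.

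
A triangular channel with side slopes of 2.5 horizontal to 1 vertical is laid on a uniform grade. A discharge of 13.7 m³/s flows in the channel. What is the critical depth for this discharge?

At critical depth, Q² T / (g A³) = 1, i.e. A³/T = Q²/g = 13.7²/9.81 = 19.13.
Try y = 1.05 m: A³/T = 3.988 — short.
Try y = 1.66 m: A³/T = 39.39 — over.
Try y = 1.44 m: A³/T = 19.35 — matches.

y_c = 1.44 m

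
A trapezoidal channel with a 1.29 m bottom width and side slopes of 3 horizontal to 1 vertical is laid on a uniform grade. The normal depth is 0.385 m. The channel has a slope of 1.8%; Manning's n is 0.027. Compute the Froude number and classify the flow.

supercritical

With bottom width b = 1.29 m and side slope z = 3: A = (b + zy)y = (1.29 + 3×0.385)×0.385 = 0.9413 m²; P = b + 2y√(1+z²) = 1.29 + 2×0.385×3.162 = 3.725 m.
Hydraulic radius R = A/P = 0.9413/3.725 = 0.2527 m.
V = (1/n) R^(2/3) √S = (1/0.027) × 0.2527^(2/3) × √0.018 = 1.986 m/s. Hydraulic depth D_h = A/T = 0.9413/3.6 = 0.2615 m.
Froude number Fr = V/√(g·D_h) = 1.986/√(9.81×0.2615) = 1.24, which is greater than 1, so the flow is supercritical.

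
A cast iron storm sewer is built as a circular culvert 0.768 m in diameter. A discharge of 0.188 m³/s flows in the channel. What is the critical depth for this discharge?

At critical depth, Q² T / (g A³) = 1, i.e. A³/T = Q²/g = 0.188²/9.81 = 0.003603.
At y = 0.19 m: A³/T = 0.001072 — low.
At y = 0.304 m: A³/T = 0.006614 — high.
At y = 0.26 m: A³/T = 0.003621 — matches.

y_c = 0.26 m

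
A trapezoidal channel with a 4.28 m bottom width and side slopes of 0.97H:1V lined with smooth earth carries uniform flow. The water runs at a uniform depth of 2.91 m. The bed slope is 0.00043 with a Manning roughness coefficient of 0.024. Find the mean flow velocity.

V = 1.22 m/s

With bottom width b = 4.28 m and side slope z = 0.97: A = (b + zy)y = (4.28 + 0.97×2.91)×2.91 = 20.67 m²; P = b + 2y√(1+z²) = 4.28 + 2×2.91×1.393 = 12.39 m.
Hydraulic radius R = A/P = 20.67/12.39 = 1.668 m.
From Manning's equation, V = (1/n) R^(2/3) S^(1/2) = (1/0.024) × 1.668^(2/3) × 0.00043^(1/2) = 1.22 m/s.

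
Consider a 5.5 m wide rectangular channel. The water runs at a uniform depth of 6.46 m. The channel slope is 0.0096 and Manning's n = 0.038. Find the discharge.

Q = 142 m³/s

Flow area A = b·y = 5.5 × 6.46 = 35.53 m². Wetted perimeter P = b + 2y = 5.5 + 2×6.46 = 18.42 m.
Hydraulic radius R = A/P = 35.53/18.42 = 1.929 m.
Manning's equation: Q = (1/n) A R^(2/3) S^(1/2) = (1/0.038) × 35.53 × 1.929^(2/3) × 0.0096^(1/2) = 142 m³/s.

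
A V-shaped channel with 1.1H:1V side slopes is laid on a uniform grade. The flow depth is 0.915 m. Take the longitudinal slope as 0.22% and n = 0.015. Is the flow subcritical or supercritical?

subcritical

For a triangular section with side slope z = 1.1: A = zy² = 1.1×0.915² = 0.9209 m²; P = 2y√(1+z²) = 2×0.915×1.487 = 2.72 m.
Hydraulic radius R = A/P = 0.9209/2.72 = 0.3385 m.
V = (1/n) R^(2/3) √S = (1/0.015) × 0.3385^(2/3) × √0.0022 = 1.519 m/s. Hydraulic depth D_h = A/T = 0.9209/2.013 = 0.4575 m.
Froude number Fr = V/√(g·D_h) = 1.519/√(9.81×0.4575) = 0.717, which is less than 1, so the flow is subcritical.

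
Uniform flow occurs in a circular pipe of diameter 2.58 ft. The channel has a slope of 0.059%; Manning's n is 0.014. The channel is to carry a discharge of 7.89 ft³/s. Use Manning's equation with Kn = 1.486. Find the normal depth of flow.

y_n = 1.72 ft

Manning's equation rearranged: A R^(2/3) = nQ / (1.486·√S) = 0.014 × 7.89 / (1.486 × √0.00059) = 3.06.
Trying y = 1.97 ft: A R^(2/3) = 3.632 — high.
Trying y = 1.44 ft: A R^(2/3) = 2.341 — low.
Trying y = 1.72 ft: A R^(2/3) = 3.059 — ≈ 3.06.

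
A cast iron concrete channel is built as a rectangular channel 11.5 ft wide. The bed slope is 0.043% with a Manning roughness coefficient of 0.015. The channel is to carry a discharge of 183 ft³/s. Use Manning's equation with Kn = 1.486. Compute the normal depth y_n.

y_n = 4.26 ft

Manning's equation rearranged: A R^(2/3) = nQ / (1.486·√S) = 0.015 × 183 / (1.486 × √0.00043) = 89.08.
Try y = 4.77 ft: A R^(2/3) = 103.9 — over.
Try y = 3.13 ft: A R^(2/3) = 57.65 — short.
Try y = 4.26 ft: A R^(2/3) = 88.96 — matches.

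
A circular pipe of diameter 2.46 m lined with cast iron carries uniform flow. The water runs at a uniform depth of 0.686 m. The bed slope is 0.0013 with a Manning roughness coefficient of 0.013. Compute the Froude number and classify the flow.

For a circular section of diameter D = 2.46 m at depth y = 0.686 m, the central angle is θ = 2 arccos(1 − 2y/D) = 2.225 rad. Then A = (D²/8)(θ − sin θ) = 1.083 m² and P = Dθ/2 = 2.737 m.
Hydraulic radius R = A/P = 1.083/2.737 = 0.3957 m.
V = (1/n) R^(2/3) √S = (1/0.013) × 0.3957^(2/3) × √0.0013 = 1.495 m/s. Hydraulic depth D_h = A/T = 1.083/2.206 = 0.491 m.
Froude number Fr = V/√(g·D_h) = 1.495/√(9.81×0.491) = 0.681, which is less than 1, so the flow is subcritical.

subcritical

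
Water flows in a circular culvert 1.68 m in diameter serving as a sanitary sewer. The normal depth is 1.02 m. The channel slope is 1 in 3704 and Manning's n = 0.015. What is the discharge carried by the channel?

For a circular section of diameter D = 1.68 m at depth y = 1.02 m, the central angle is θ = 2 arccos(1 − 2y/D) = 3.574 rad. Then A = (D²/8)(θ − sin θ) = 1.408 m² and P = Dθ/2 = 3.002 m.
Hydraulic radius R = A/P = 1.408/3.002 = 0.4692 m.
Manning's equation: Q = (1/n) A R^(2/3) S^(1/2) = (1/0.015) × 1.408 × 0.4692^(2/3) × 0.00027^(1/2) = 0.932 m³/s.

Q = 0.932 m³/s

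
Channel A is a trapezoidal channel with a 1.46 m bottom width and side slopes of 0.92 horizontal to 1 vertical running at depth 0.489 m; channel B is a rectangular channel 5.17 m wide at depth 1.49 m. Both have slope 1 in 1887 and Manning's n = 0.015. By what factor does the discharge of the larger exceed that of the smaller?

Channel A: With bottom width b = 1.46 m and side slope z = 0.92: A = (b + zy)y = (1.46 + 0.92×0.489)×0.489 = 0.9339 m²; P = b + 2y√(1+z²) = 1.46 + 2×0.489×1.359 = 2.789 m. Hydraulic radius R = A/P = 0.9339/2.789 = 0.3349 m. Q_A = (1/0.015)·0.9339·0.3349^(2/3)·√0.0005299 = 0.6912 m³/s.
Channel B: Flow area A = b·y = 5.17 × 1.49 = 7.703 m². Wetted perimeter P = b + 2y = 5.17 + 2×1.49 = 8.15 m. Hydraulic radius R = A/P = 7.703/8.15 = 0.9452 m. Q_B = (1/0.015)·7.703·0.9452^(2/3)·√0.0005299 = 11.39 m³/s.
The larger discharge is 11.39 m³/s and the smaller is 0.6912 m³/s; the ratio is 16.5.

16.5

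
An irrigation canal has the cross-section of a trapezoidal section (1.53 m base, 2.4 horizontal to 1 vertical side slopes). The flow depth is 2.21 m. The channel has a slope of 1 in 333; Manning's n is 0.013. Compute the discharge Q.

Q = 70.3 m³/s

With bottom width b = 1.53 m and side slope z = 2.4: A = (b + zy)y = (1.53 + 2.4×2.21)×2.21 = 15.1 m²; P = b + 2y√(1+z²) = 1.53 + 2×2.21×2.6 = 13.02 m.
Hydraulic radius R = A/P = 15.1/13.02 = 1.16 m.
Manning's equation: Q = (1/n) A R^(2/3) S^(1/2) = (1/0.013) × 15.1 × 1.16^(2/3) × 0.003003^(1/2) = 70.3 m³/s.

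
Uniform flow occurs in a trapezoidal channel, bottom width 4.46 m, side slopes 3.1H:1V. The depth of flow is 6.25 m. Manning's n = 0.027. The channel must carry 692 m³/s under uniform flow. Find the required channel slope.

S = 0.00321

With bottom width b = 4.46 m and side slope z = 3.1: A = (b + zy)y = (4.46 + 3.1×6.25)×6.25 = 149 m²; P = b + 2y√(1+z²) = 4.46 + 2×6.25×3.257 = 45.18 m.
Hydraulic radius R = A/P = 149/45.18 = 3.298 m.
From Manning's equation, S = [nQ / (1 A R^(2/3))]² = [0.027 × 692 / (1 × 149 × 3.298^(2/3))]² = 0.00321.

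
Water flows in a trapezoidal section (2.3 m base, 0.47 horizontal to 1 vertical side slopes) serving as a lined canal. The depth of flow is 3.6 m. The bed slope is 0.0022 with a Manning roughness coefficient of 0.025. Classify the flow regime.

With bottom width b = 2.3 m and side slope z = 0.47: A = (b + zy)y = (2.3 + 0.47×3.6)×3.6 = 14.37 m²; P = b + 2y√(1+z²) = 2.3 + 2×3.6×1.105 = 10.26 m.
Hydraulic radius R = A/P = 14.37/10.26 = 1.401 m.
V = (1/n) R^(2/3) √S = (1/0.025) × 1.401^(2/3) × √0.0022 = 2.349 m/s. Hydraulic depth D_h = A/T = 14.37/5.684 = 2.528 m.
Froude number Fr = V/√(g·D_h) = 2.349/√(9.81×2.528) = 0.472, which is less than 1, so the flow is subcritical.

subcritical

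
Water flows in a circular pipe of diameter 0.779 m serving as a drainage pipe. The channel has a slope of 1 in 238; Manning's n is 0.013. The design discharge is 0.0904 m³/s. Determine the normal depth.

y_n = 0.177 m

Manning's equation rearranged: A R^(2/3) = nQ / (1·√S) = 0.013 × 0.0904 / (√0.004202) = 0.01813.
Trying y = 0.135 m: A R^(2/3) = 0.01047 — low.
Trying y = 0.177 m: A R^(2/3) = 0.01813 — ≈ 0.01813.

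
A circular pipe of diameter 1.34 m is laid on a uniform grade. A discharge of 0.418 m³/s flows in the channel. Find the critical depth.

y_c = 0.334 m

At critical depth, Q² T / (g A³) = 1, i.e. A³/T = Q²/g = 0.418²/9.81 = 0.01781.
At y = 0.362 m: A³/T = 0.02442 — too large.
At y = 0.237 m: A³/T = 0.004663 — too small.
At y = 0.334 m: A³/T = 0.01785 — ≈ 0.01781.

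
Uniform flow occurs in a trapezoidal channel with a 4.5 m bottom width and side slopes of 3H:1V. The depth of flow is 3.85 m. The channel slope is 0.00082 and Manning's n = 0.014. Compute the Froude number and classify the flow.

With bottom width b = 4.5 m and side slope z = 3: A = (b + zy)y = (4.5 + 3×3.85)×3.85 = 61.79 m²; P = b + 2y√(1+z²) = 4.5 + 2×3.85×3.162 = 28.85 m.
Hydraulic radius R = A/P = 61.79/28.85 = 2.142 m.
V = (1/n) R^(2/3) √S = (1/0.014) × 2.142^(2/3) × √0.00082 = 3.399 m/s. Hydraulic depth D_h = A/T = 61.79/27.6 = 2.239 m.
Froude number Fr = V/√(g·D_h) = 3.399/√(9.81×2.239) = 0.725, which is less than 1, so the flow is subcritical.

subcritical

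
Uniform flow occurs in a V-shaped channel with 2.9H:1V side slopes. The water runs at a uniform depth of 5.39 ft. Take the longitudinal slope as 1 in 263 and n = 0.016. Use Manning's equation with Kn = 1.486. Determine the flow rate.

For a triangular section with side slope z = 2.9: A = zy² = 2.9×5.39² = 84.25 ft²; P = 2y√(1+z²) = 2×5.39×3.068 = 33.07 ft.
Hydraulic radius R = A/P = 84.25/33.07 = 2.548 ft.
Manning's equation: Q = (1.486/n) A R^(2/3) S^(1/2) = (1.486/0.016) × 84.25 × 2.548^(2/3) × 0.003802^(1/2) = 900 ft³/s.

Q = 900 ft³/s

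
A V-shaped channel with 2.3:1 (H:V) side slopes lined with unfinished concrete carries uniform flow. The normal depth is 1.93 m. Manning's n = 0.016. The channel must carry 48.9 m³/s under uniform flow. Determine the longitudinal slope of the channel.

S = 0.00982

For a triangular section with side slope z = 2.3: A = zy² = 2.3×1.93² = 8.567 m²; P = 2y√(1+z²) = 2×1.93×2.508 = 9.681 m.
Hydraulic radius R = A/P = 8.567/9.681 = 0.885 m.
From Manning's equation, S = [nQ / (1 A R^(2/3))]² = [0.016 × 48.9 / (1 × 8.567 × 0.885^(2/3))]² = 0.00982.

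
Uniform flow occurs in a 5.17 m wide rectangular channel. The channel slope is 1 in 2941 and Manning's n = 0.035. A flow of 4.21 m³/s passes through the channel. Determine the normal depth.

Manning's equation rearranged: A R^(2/3) = nQ / (1·√S) = 0.035 × 4.21 / (√0.00034) = 7.991.
Trying y = 1.16 m: A R^(2/3) = 5.171 — low.
Trying y = 1.99 m: A R^(2/3) = 11.12 — high.
Trying y = 1.57 m: A R^(2/3) = 7.991 — matches.

y_n = 1.57 m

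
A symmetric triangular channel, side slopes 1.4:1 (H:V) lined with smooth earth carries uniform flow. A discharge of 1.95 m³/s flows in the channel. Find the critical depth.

At critical depth, Q² T / (g A³) = 1, i.e. A³/T = Q²/g = 1.95²/9.81 = 0.3876.
Trying y = 0.975 m: A³/T = 0.8635 — high.
Trying y = 0.587 m: A³/T = 0.0683 — low.
Trying y = 0.831 m: A³/T = 0.3884 — close enough.

y_c = 0.831 m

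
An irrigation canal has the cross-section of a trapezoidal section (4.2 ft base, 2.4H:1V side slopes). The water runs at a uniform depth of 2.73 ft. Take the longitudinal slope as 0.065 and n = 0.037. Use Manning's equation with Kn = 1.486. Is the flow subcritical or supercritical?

With bottom width b = 4.2 ft and side slope z = 2.4: A = (b + zy)y = (4.2 + 2.4×2.73)×2.73 = 29.35 ft²; P = b + 2y√(1+z²) = 4.2 + 2×2.73×2.6 = 18.4 ft.
Hydraulic radius R = A/P = 29.35/18.4 = 1.596 ft.
V = (1.486/n) R^(2/3) √S = (1.486/0.037) × 1.596^(2/3) × √0.065 = 13.98 ft/s. Hydraulic depth D_h = A/T = 29.35/17.3 = 1.696 ft.
Froude number Fr = V/√(g·D_h) = 13.98/√(32.2×1.696) = 1.89, which is greater than 1, so the flow is supercritical.

supercritical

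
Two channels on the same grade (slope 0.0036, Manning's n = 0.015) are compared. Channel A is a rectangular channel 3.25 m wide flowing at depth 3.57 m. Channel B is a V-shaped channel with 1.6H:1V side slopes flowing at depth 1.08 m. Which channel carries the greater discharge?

Channel A: Flow area A = b·y = 3.25 × 3.57 = 11.6 m². Wetted perimeter P = b + 2y = 3.25 + 2×3.57 = 10.39 m. Hydraulic radius R = A/P = 11.6/10.39 = 1.117 m. Q_A = (1/0.015)·11.6·1.117^(2/3)·√0.0036 = 49.95 m³/s.
Channel B: For a triangular section with side slope z = 1.6: A = zy² = 1.6×1.08² = 1.866 m²; P = 2y√(1+z²) = 2×1.08×1.887 = 4.075 m. Hydraulic radius R = A/P = 1.866/4.075 = 0.4579 m. Q_B = (1/0.015)·1.866·0.4579^(2/3)·√0.0036 = 4.435 m³/s.
Q_A = 49.95 m³/s vs Q_B = 4.435 m³/s, so channel A carries more.

channel A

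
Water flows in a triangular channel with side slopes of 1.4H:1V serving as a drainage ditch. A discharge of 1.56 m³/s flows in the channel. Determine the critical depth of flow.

At critical depth, Q² T / (g A³) = 1, i.e. A³/T = Q²/g = 1.56²/9.81 = 0.2481.
Try y = 0.9 m: A³/T = 0.5787 — high.
Try y = 0.76 m: A³/T = 0.2485 — ≈ 0.2481.

y_c = 0.76 m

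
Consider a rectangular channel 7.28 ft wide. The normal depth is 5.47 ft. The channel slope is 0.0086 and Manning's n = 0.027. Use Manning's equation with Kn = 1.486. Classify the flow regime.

subcritical

Flow area A = b·y = 7.28 × 5.47 = 39.82 ft². Wetted perimeter P = b + 2y = 7.28 + 2×5.47 = 18.22 ft.
Hydraulic radius R = A/P = 39.82/18.22 = 2.186 ft.
V = (1.486/n) R^(2/3) √S = (1.486/0.027) × 2.186^(2/3) × √0.0086 = 8.596 ft/s. Hydraulic depth D_h = A/T = 39.82/7.28 = 5.47 ft.
Froude number Fr = V/√(g·D_h) = 8.596/√(32.2×5.47) = 0.648, which is less than 1, so the flow is subcritical.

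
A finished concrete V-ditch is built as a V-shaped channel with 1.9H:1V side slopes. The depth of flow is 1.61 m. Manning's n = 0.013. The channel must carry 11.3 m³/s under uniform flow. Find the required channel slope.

For a triangular section with side slope z = 1.9: A = zy² = 1.9×1.61² = 4.925 m²; P = 2y√(1+z²) = 2×1.61×2.147 = 6.914 m.
Hydraulic radius R = A/P = 4.925/6.914 = 0.7124 m.
From Manning's equation, S = [nQ / (1 A R^(2/3))]² = [0.013 × 11.3 / (1 × 4.925 × 0.7124^(2/3))]² = 0.0014.

S = 0.0014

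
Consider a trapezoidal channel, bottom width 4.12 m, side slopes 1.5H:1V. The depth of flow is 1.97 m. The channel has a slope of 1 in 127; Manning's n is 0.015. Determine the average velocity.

With bottom width b = 4.12 m and side slope z = 1.5: A = (b + zy)y = (4.12 + 1.5×1.97)×1.97 = 13.94 m²; P = b + 2y√(1+z²) = 4.12 + 2×1.97×1.803 = 11.22 m.
Hydraulic radius R = A/P = 13.94/11.22 = 1.242 m.
From Manning's equation, V = (1/n) R^(2/3) S^(1/2) = (1/0.015) × 1.242^(2/3) × 0.007874^(1/2) = 6.83 m/s.

V = 6.83 m/s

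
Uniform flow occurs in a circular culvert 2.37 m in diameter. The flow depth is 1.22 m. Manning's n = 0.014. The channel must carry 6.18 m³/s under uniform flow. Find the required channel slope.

For a circular section of diameter D = 2.37 m at depth y = 1.22 m, the central angle is θ = 2 arccos(1 − 2y/D) = 3.201 rad. Then A = (D²/8)(θ − sin θ) = 2.289 m² and P = Dθ/2 = 3.793 m.
Hydraulic radius R = A/P = 2.289/3.793 = 0.6034 m.
From Manning's equation, S = [nQ / (1 A R^(2/3))]² = [0.014 × 6.18 / (1 × 2.289 × 0.6034^(2/3))]² = 0.0028.

S = 0.0028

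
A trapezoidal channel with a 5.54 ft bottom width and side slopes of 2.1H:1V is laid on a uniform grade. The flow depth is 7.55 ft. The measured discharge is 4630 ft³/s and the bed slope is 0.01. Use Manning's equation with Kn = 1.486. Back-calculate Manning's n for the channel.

n = 0.013

With bottom width b = 5.54 ft and side slope z = 2.1: A = (b + zy)y = (5.54 + 2.1×7.55)×7.55 = 161.5 ft²; P = b + 2y√(1+z²) = 5.54 + 2×7.55×2.326 = 40.66 ft.
Hydraulic radius R = A/P = 161.5/40.66 = 3.973 ft.
Rearranging Manning's equation: n = (1.486/Q) A R^(2/3) S^(1/2) = (1.486/4630) × 161.5 × 3.973^(2/3) × √0.01 = 0.013.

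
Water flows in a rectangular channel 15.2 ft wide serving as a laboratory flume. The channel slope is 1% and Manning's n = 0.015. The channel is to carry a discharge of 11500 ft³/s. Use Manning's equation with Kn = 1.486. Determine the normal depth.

y_n = 23.8 ft

Manning's equation rearranged: A R^(2/3) = nQ / (1.486·√S) = 0.015 × 11500 / (1.486 × √0.01) = 1161.
Try y = 19.9 ft: A R^(2/3) = 942.4 — too small.
Try y = 27 ft: A R^(2/3) = 1345 — too large.
Try y = 23.8 ft: A R^(2/3) = 1163 — close enough.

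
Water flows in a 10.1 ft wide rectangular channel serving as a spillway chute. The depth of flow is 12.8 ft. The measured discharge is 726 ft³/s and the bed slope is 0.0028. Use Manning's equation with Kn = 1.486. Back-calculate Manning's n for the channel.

n = 0.033

Flow area A = b·y = 10.1 × 12.8 = 129.3 ft². Wetted perimeter P = b + 2y = 10.1 + 2×12.8 = 35.7 ft.
Hydraulic radius R = A/P = 129.3/35.7 = 3.621 ft.
Rearranging Manning's equation: n = (1.486/Q) A R^(2/3) S^(1/2) = (1.486/726) × 129.3 × 3.621^(2/3) × √0.0028 = 0.033.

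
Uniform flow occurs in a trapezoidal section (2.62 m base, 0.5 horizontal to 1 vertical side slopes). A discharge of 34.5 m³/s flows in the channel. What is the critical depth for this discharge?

At critical depth, Q² T / (g A³) = 1, i.e. A³/T = Q²/g = 34.5²/9.81 = 121.3.
Try y = 2.62 m: A³/T = 208.3 — too large.
Try y = 1.98 m: A³/T = 79.39 — too small.
Try y = 2.24 m: A³/T = 121 — ≈ 121.3.

y_c = 2.24 m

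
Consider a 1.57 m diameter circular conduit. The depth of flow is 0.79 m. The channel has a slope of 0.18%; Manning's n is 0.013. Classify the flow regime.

subcritical

For a circular section of diameter D = 1.57 m at depth y = 0.79 m, the central angle is θ = 2 arccos(1 − 2y/D) = 3.154 rad. Then A = (D²/8)(θ − sin θ) = 0.9758 m² and P = Dθ/2 = 2.476 m.
Hydraulic radius R = A/P = 0.9758/2.476 = 0.3941 m.
V = (1/n) R^(2/3) √S = (1/0.013) × 0.3941^(2/3) × √0.0018 = 1.754 m/s. Hydraulic depth D_h = A/T = 0.9758/1.57 = 0.6216 m.
Froude number Fr = V/√(g·D_h) = 1.754/√(9.81×0.6216) = 0.71, which is less than 1, so the flow is subcritical.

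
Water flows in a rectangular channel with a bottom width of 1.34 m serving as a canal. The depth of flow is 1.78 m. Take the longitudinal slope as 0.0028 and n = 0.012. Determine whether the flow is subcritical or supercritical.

subcritical

Flow area A = b·y = 1.34 × 1.78 = 2.385 m². Wetted perimeter P = b + 2y = 1.34 + 2×1.78 = 4.9 m.
Hydraulic radius R = A/P = 2.385/4.9 = 0.4868 m.
V = (1/n) R^(2/3) √S = (1/0.012) × 0.4868^(2/3) × √0.0028 = 2.729 m/s. Hydraulic depth D_h = A/T = 2.385/1.34 = 1.78 m.
Froude number Fr = V/√(g·D_h) = 2.729/√(9.81×1.78) = 0.653, which is less than 1, so the flow is subcritical.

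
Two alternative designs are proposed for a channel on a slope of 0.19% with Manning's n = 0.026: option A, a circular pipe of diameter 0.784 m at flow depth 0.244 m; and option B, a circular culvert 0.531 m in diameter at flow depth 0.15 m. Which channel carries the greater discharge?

Channel A: For a circular section of diameter D = 0.784 m at depth y = 0.244 m, the central angle is θ = 2 arccos(1 − 2y/D) = 2.367 rad. Then A = (D²/8)(θ − sin θ) = 0.1282 m² and P = Dθ/2 = 0.928 m. Hydraulic radius R = A/P = 0.1282/0.928 = 0.1381 m. Q_A = (1/0.026)·0.1282·0.1381^(2/3)·√0.0019 = 0.05741 m³/s.
Channel B: For a circular section of diameter D = 0.531 m at depth y = 0.15 m, the central angle is θ = 2 arccos(1 − 2y/D) = 2.241 rad. Then A = (D²/8)(θ − sin θ) = 0.05139 m² and P = Dθ/2 = 0.5951 m. Hydraulic radius R = A/P = 0.05139/0.5951 = 0.08635 m. Q_B = (1/0.026)·0.05139·0.08635^(2/3)·√0.0019 = 0.01683 m³/s.
Q_A = 0.05741 m³/s vs Q_B = 0.01683 m³/s, so channel A carries more.

channel A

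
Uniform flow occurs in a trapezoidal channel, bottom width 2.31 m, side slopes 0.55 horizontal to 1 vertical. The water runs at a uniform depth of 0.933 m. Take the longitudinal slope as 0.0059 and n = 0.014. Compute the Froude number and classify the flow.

With bottom width b = 2.31 m and side slope z = 0.55: A = (b + zy)y = (2.31 + 0.55×0.933)×0.933 = 2.634 m²; P = b + 2y√(1+z²) = 2.31 + 2×0.933×1.141 = 4.44 m.
Hydraulic radius R = A/P = 2.634/4.44 = 0.5933 m.
V = (1/n) R^(2/3) √S = (1/0.014) × 0.5933^(2/3) × √0.0059 = 3.874 m/s. Hydraulic depth D_h = A/T = 2.634/3.336 = 0.7895 m.
Froude number Fr = V/√(g·D_h) = 3.874/√(9.81×0.7895) = 1.39, which is greater than 1, so the flow is supercritical.

supercritical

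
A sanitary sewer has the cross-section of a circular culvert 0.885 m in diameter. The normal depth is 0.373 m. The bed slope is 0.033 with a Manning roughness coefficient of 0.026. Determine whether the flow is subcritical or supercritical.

supercritical

For a circular section of diameter D = 0.885 m at depth y = 0.373 m, the central angle is θ = 2 arccos(1 − 2y/D) = 2.826 rad. Then A = (D²/8)(θ − sin θ) = 0.2463 m² and P = Dθ/2 = 1.251 m.
Hydraulic radius R = A/P = 0.2463/1.251 = 0.197 m.
V = (1/n) R^(2/3) √S = (1/0.026) × 0.197^(2/3) × √0.033 = 2.365 m/s. Hydraulic depth D_h = A/T = 0.2463/0.874 = 0.2818 m.
Froude number Fr = V/√(g·D_h) = 2.365/√(9.81×0.2818) = 1.42, which is greater than 1, so the flow is supercritical.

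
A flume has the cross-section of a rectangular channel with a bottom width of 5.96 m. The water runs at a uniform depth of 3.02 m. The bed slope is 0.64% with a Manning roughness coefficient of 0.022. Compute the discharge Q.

Flow area A = b·y = 5.96 × 3.02 = 18 m². Wetted perimeter P = b + 2y = 5.96 + 2×3.02 = 12 m.
Hydraulic radius R = A/P = 18/12 = 1.5 m.
Manning's equation: Q = (1/n) A R^(2/3) S^(1/2) = (1/0.022) × 18 × 1.5^(2/3) × 0.0064^(1/2) = 85.8 m³/s.

Q = 85.8 m³/s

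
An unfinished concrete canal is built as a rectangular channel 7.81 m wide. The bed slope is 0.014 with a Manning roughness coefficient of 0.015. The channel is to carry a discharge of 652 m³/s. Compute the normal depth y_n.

Manning's equation rearranged: A R^(2/3) = nQ / (1·√S) = 0.015 × 652 / (√0.014) = 82.66.
Try y = 4.69 m: A R^(2/3) = 60.65 — low.
Try y = 7.42 m: A R^(2/3) = 108.4 — high.
Try y = 5.97 m: A R^(2/3) = 82.67 — close enough.

y_n = 5.97 m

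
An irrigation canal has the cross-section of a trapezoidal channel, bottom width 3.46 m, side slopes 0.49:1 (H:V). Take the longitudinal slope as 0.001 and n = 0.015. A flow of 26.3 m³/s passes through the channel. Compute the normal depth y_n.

y_n = 2.34 m

Manning's equation rearranged: A R^(2/3) = nQ / (1·√S) = 0.015 × 26.3 / (√0.001) = 12.48.
Trying y = 1.64 m: A R^(2/3) = 6.913 — short.
Trying y = 2.34 m: A R^(2/3) = 12.46 — ≈ 12.48.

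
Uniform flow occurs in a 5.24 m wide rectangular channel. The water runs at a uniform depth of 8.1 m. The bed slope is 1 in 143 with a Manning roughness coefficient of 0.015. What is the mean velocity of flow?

Flow area A = b·y = 5.24 × 8.1 = 42.44 m². Wetted perimeter P = b + 2y = 5.24 + 2×8.1 = 21.44 m.
Hydraulic radius R = A/P = 42.44/21.44 = 1.98 m.
From Manning's equation, V = (1/n) R^(2/3) S^(1/2) = (1/0.015) × 1.98^(2/3) × 0.006993^(1/2) = 8.79 m/s.

V = 8.79 m/s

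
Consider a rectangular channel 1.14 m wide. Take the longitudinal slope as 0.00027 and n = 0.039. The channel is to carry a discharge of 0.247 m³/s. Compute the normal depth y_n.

Manning's equation rearranged: A R^(2/3) = nQ / (1·√S) = 0.039 × 0.247 / (√0.00027) = 0.5862.
Try y = 0.707 m: A R^(2/3) = 0.3736 — short.
Try y = 1.15 m: A R^(2/3) = 0.6891 — over.
Try y = 1.01 m: A R^(2/3) = 0.5874 — matches.

y_n = 1.01 m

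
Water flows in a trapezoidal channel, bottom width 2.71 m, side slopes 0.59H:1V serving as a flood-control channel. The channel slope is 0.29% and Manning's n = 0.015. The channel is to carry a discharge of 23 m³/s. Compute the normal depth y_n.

y_n = 1.75 m

Manning's equation rearranged: A R^(2/3) = nQ / (1·√S) = 0.015 × 23 / (√0.0029) = 6.406.
Trying y = 1.35 m: A R^(2/3) = 4.113 — low.
Trying y = 2.16 m: A R^(2/3) = 9.248 — high.
Trying y = 1.75 m: A R^(2/3) = 6.404 — ≈ 6.406.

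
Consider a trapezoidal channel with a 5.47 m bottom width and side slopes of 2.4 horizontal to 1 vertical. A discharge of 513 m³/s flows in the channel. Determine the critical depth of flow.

At critical depth, Q² T / (g A³) = 1, i.e. A³/T = Q²/g = 513²/9.81 = 26830.
Trying y = 5.79 m: A³/T = 42380 — too large.
Trying y = 4.03 m: A³/T = 9157 — too small.
Trying y = 5.2 m: A³/T = 26720 — matches.

y_c = 5.2 m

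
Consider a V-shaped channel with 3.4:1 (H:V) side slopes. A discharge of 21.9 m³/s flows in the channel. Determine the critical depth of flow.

y_c = 1.53 m

At critical depth, Q² T / (g A³) = 1, i.e. A³/T = Q²/g = 21.9²/9.81 = 48.89.
Trying y = 1.96 m: A³/T = 167.2 — too large.
Trying y = 1.09 m: A³/T = 8.893 — too small.
Trying y = 1.53 m: A³/T = 48.46 — matches.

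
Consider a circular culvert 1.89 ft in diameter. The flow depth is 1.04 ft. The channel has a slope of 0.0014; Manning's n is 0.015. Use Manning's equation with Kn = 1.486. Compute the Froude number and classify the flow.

For a circular section of diameter D = 1.89 ft at depth y = 1.04 ft, the central angle is θ = 2 arccos(1 − 2y/D) = 3.343 rad. Then A = (D²/8)(θ − sin θ) = 1.582 ft² and P = Dθ/2 = 3.159 ft.
Hydraulic radius R = A/P = 1.582/3.159 = 0.5008 ft.
V = (1.486/n) R^(2/3) √S = (1.486/0.015) × 0.5008^(2/3) × √0.0014 = 2.338 ft/s. Hydraulic depth D_h = A/T = 1.582/1.88 = 0.8413 ft.
Froude number Fr = V/√(g·D_h) = 2.338/√(32.2×0.8413) = 0.449, which is less than 1, so the flow is subcritical.

subcritical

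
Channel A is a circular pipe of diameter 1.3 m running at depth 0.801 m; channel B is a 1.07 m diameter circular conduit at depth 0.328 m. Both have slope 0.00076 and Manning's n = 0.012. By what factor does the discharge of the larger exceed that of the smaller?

5.76

Channel A: For a circular section of diameter D = 1.3 m at depth y = 0.801 m, the central angle is θ = 2 arccos(1 − 2y/D) = 3.61 rad. Then A = (D²/8)(θ − sin θ) = 0.8582 m² and P = Dθ/2 = 2.347 m. Hydraulic radius R = A/P = 0.8582/2.347 = 0.3657 m. Q_A = (1/0.012)·0.8582·0.3657^(2/3)·√0.00076 = 1.008 m³/s.
Channel B: For a circular section of diameter D = 1.07 m at depth y = 0.328 m, the central angle is θ = 2 arccos(1 − 2y/D) = 2.347 rad. Then A = (D²/8)(θ − sin θ) = 0.2338 m² and P = Dθ/2 = 1.256 m. Hydraulic radius R = A/P = 0.2338/1.256 = 0.1862 m. Q_B = (1/0.012)·0.2338·0.1862^(2/3)·√0.00076 = 0.1751 m³/s.
The larger discharge is 1.008 m³/s and the smaller is 0.1751 m³/s; the ratio is 5.76.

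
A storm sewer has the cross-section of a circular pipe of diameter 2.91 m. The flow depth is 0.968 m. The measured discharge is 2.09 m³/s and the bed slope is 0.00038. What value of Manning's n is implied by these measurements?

For a circular section of diameter D = 2.91 m at depth y = 0.968 m, the central angle is θ = 2 arccos(1 − 2y/D) = 2.459 rad. Then A = (D²/8)(θ − sin θ) = 1.935 m² and P = Dθ/2 = 3.578 m.
Hydraulic radius R = A/P = 1.935/3.578 = 0.5409 m.
Rearranging Manning's equation: n = (1/Q) A R^(2/3) S^(1/2) = (1/2.09) × 1.935 × 0.5409^(2/3) × √0.00038 = 0.012.

n = 0.012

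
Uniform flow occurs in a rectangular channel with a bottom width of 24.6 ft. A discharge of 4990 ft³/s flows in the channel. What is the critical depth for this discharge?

For a rectangular channel, critical depth y_c = (q²/g)^(1/3) where q = Q/b = 4990/24.6 = 202.8 ft²/s.
So y_c = (202.8²/32.2)^(1/3) = 10.9 ft.

y_c = 10.9 ft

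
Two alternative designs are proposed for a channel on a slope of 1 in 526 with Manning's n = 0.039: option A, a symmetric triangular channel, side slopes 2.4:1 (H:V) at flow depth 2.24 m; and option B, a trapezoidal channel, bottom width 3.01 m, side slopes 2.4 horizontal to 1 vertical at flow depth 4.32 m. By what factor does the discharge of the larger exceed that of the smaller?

8.1

Channel A: For a triangular section with side slope z = 2.4: A = zy² = 2.4×2.24² = 12.04 m²; P = 2y√(1+z²) = 2×2.24×2.6 = 11.65 m. Hydraulic radius R = A/P = 12.04/11.65 = 1.034 m. Q_A = (1/0.039)·12.04·1.034^(2/3)·√0.001901 = 13.77 m³/s.
Channel B: With bottom width b = 3.01 m and side slope z = 2.4: A = (b + zy)y = (3.01 + 2.4×4.32)×4.32 = 57.79 m²; P = b + 2y√(1+z²) = 3.01 + 2×4.32×2.6 = 25.47 m. Hydraulic radius R = A/P = 57.79/25.47 = 2.269 m. Q_B = (1/0.039)·57.79·2.269^(2/3)·√0.001901 = 111.6 m³/s.
The larger discharge is 111.6 m³/s and the smaller is 13.77 m³/s; the ratio is 8.1.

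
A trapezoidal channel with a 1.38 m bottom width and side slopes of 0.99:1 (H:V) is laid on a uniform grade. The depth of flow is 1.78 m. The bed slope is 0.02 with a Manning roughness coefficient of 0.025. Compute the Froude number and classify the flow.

supercritical

With bottom width b = 1.38 m and side slope z = 0.99: A = (b + zy)y = (1.38 + 0.99×1.78)×1.78 = 5.593 m²; P = b + 2y√(1+z²) = 1.38 + 2×1.78×1.407 = 6.389 m.
Hydraulic radius R = A/P = 5.593/6.389 = 0.8754 m.
V = (1/n) R^(2/3) √S = (1/0.025) × 0.8754^(2/3) × √0.02 = 5.176 m/s. Hydraulic depth D_h = A/T = 5.593/4.904 = 1.14 m.
Froude number Fr = V/√(g·D_h) = 5.176/√(9.81×1.14) = 1.55, which is greater than 1, so the flow is supercritical.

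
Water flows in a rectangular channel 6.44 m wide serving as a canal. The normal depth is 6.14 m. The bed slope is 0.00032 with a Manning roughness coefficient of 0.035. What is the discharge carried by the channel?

Q = 33.3 m³/s

Flow area A = b·y = 6.44 × 6.14 = 39.54 m². Wetted perimeter P = b + 2y = 6.44 + 2×6.14 = 18.72 m.
Hydraulic radius R = A/P = 39.54/18.72 = 2.112 m.
Manning's equation: Q = (1/n) A R^(2/3) S^(1/2) = (1/0.035) × 39.54 × 2.112^(2/3) × 0.00032^(1/2) = 33.3 m³/s.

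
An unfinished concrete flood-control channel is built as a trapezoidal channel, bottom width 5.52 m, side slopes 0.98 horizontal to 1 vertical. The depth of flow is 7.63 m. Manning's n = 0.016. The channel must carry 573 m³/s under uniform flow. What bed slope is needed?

With bottom width b = 5.52 m and side slope z = 0.98: A = (b + zy)y = (5.52 + 0.98×7.63)×7.63 = 99.17 m²; P = b + 2y√(1+z²) = 5.52 + 2×7.63×1.4 = 26.89 m.
Hydraulic radius R = A/P = 99.17/26.89 = 3.689 m.
From Manning's equation, S = [nQ / (1 A R^(2/3))]² = [0.016 × 573 / (1 × 99.17 × 3.689^(2/3))]² = 0.0015.

S = 0.0015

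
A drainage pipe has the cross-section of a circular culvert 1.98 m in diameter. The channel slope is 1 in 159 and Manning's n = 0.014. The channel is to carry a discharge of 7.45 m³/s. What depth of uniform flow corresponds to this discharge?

y_n = 1.2 m

Manning's equation rearranged: A R^(2/3) = nQ / (1·√S) = 0.014 × 7.45 / (√0.006289) = 1.315.
Trying y = 1.47 m: A R^(2/3) = 1.736 — over.
Trying y = 0.978 m: A R^(2/3) = 0.9436 — short.
Trying y = 1.2 m: A R^(2/3) = 1.314 — ≈ 1.315.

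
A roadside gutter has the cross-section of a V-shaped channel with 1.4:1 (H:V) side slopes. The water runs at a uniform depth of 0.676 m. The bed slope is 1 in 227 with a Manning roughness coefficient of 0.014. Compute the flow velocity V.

For a triangular section with side slope z = 1.4: A = zy² = 1.4×0.676² = 0.6398 m²; P = 2y√(1+z²) = 2×0.676×1.72 = 2.326 m.
Hydraulic radius R = A/P = 0.6398/2.326 = 0.275 m.
From Manning's equation, V = (1/n) R^(2/3) S^(1/2) = (1/0.014) × 0.275^(2/3) × 0.004405^(1/2) = 2.01 m/s.

V = 2.01 m/s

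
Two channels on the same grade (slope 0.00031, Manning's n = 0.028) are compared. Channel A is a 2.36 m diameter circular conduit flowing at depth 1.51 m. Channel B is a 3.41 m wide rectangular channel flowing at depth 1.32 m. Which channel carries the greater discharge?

Channel A: For a circular section of diameter D = 2.36 m at depth y = 1.51 m, the central angle is θ = 2 arccos(1 − 2y/D) = 3.708 rad. Then A = (D²/8)(θ − sin θ) = 2.956 m² and P = Dθ/2 = 4.376 m. Hydraulic radius R = A/P = 2.956/4.376 = 0.6754 m. Q_A = (1/0.028)·2.956·0.6754^(2/3)·√0.00031 = 1.431 m³/s.
Channel B: Flow area A = b·y = 3.41 × 1.32 = 4.501 m². Wetted perimeter P = b + 2y = 3.41 + 2×1.32 = 6.05 m. Hydraulic radius R = A/P = 4.501/6.05 = 0.744 m. Q_B = (1/0.028)·4.501·0.744^(2/3)·√0.00031 = 2.324 m³/s.
Q_A = 1.431 m³/s vs Q_B = 2.324 m³/s, so channel B carries more.

channel B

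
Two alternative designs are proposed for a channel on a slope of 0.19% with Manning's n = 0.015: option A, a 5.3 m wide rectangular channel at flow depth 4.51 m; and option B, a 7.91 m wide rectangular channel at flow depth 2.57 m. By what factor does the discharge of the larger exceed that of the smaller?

Channel A: Flow area A = b·y = 5.3 × 4.51 = 23.9 m². Wetted perimeter P = b + 2y = 5.3 + 2×4.51 = 14.32 m. Hydraulic radius R = A/P = 23.9/14.32 = 1.669 m. Q_A = (1/0.015)·23.9·1.669^(2/3)·√0.0019 = 97.74 m³/s.
Channel B: Flow area A = b·y = 7.91 × 2.57 = 20.33 m². Wetted perimeter P = b + 2y = 7.91 + 2×2.57 = 13.05 m. Hydraulic radius R = A/P = 20.33/13.05 = 1.558 m. Q_B = (1/0.015)·20.33·1.558^(2/3)·√0.0019 = 79.38 m³/s.
The larger discharge is 97.74 m³/s and the smaller is 79.38 m³/s; the ratio is 1.23.

1.23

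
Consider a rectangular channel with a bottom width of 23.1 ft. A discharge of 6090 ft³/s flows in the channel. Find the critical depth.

For a rectangular channel, critical depth y_c = (q²/g)^(1/3) where q = Q/b = 6090/23.1 = 263.6 ft²/s.
So y_c = (263.6²/32.2)^(1/3) = 12.9 ft.

y_c = 12.9 ft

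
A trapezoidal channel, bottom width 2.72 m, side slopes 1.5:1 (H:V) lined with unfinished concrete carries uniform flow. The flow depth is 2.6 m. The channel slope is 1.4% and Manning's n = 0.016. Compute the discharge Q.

With bottom width b = 2.72 m and side slope z = 1.5: A = (b + zy)y = (2.72 + 1.5×2.6)×2.6 = 17.21 m²; P = b + 2y√(1+z²) = 2.72 + 2×2.6×1.803 = 12.09 m.
Hydraulic radius R = A/P = 17.21/12.09 = 1.423 m.
Manning's equation: Q = (1/n) A R^(2/3) S^(1/2) = (1/0.016) × 17.21 × 1.423^(2/3) × 0.014^(1/2) = 161 m³/s.

Q = 161 m³/s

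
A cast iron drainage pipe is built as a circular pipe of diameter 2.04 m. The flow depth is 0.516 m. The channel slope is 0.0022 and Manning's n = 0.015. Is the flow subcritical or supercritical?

For a circular section of diameter D = 2.04 m at depth y = 0.516 m, the central angle is θ = 2 arccos(1 − 2y/D) = 2.108 rad. Then A = (D²/8)(θ − sin θ) = 0.6496 m² and P = Dθ/2 = 2.15 m.
Hydraulic radius R = A/P = 0.6496/2.15 = 0.3021 m.
V = (1/n) R^(2/3) √S = (1/0.015) × 0.3021^(2/3) × √0.0022 = 1.408 m/s. Hydraulic depth D_h = A/T = 0.6496/1.774 = 0.3663 m.
Froude number Fr = V/√(g·D_h) = 1.408/√(9.81×0.3663) = 0.743, which is less than 1, so the flow is subcritical.

subcritical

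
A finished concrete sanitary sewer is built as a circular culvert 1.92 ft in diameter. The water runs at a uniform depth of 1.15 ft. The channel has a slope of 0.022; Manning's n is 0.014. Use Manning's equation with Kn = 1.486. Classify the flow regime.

supercritical

For a circular section of diameter D = 1.92 ft at depth y = 1.15 ft, the central angle is θ = 2 arccos(1 − 2y/D) = 3.54 rad. Then A = (D²/8)(θ − sin θ) = 1.81 ft² and P = Dθ/2 = 3.398 ft.
Hydraulic radius R = A/P = 1.81/3.398 = 0.5326 ft.
V = (1.486/n) R^(2/3) √S = (1.486/0.014) × 0.5326^(2/3) × √0.022 = 10.34 ft/s. Hydraulic depth D_h = A/T = 1.81/1.882 = 0.9618 ft.
Froude number Fr = V/√(g·D_h) = 10.34/√(32.2×0.9618) = 1.86, which is greater than 1, so the flow is supercritical.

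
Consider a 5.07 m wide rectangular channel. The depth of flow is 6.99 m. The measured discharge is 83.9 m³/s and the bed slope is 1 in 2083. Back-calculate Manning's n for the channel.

n = 0.014

Flow area A = b·y = 5.07 × 6.99 = 35.44 m². Wetted perimeter P = b + 2y = 5.07 + 2×6.99 = 19.05 m.
Hydraulic radius R = A/P = 35.44/19.05 = 1.86 m.
Rearranging Manning's equation: n = (1/Q) A R^(2/3) S^(1/2) = (1/83.9) × 35.44 × 1.86^(2/3) × √0.0004801 = 0.014.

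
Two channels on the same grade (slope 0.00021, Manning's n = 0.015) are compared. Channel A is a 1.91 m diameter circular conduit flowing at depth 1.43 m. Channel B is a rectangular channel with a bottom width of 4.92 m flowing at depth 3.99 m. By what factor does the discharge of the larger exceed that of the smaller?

Channel A: For a circular section of diameter D = 1.91 m at depth y = 1.43 m, the central angle is θ = 2 arccos(1 − 2y/D) = 4.183 rad. Then A = (D²/8)(θ − sin θ) = 2.301 m² and P = Dθ/2 = 3.995 m. Hydraulic radius R = A/P = 2.301/3.995 = 0.576 m. Q_A = (1/0.015)·2.301·0.576^(2/3)·√0.00021 = 1.539 m³/s.
Channel B: Flow area A = b·y = 4.92 × 3.99 = 19.63 m². Wetted perimeter P = b + 2y = 4.92 + 2×3.99 = 12.9 m. Hydraulic radius R = A/P = 19.63/12.9 = 1.522 m. Q_B = (1/0.015)·19.63·1.522^(2/3)·√0.00021 = 25.09 m³/s.
The larger discharge is 25.09 m³/s and the smaller is 1.539 m³/s; the ratio is 16.3.

16.3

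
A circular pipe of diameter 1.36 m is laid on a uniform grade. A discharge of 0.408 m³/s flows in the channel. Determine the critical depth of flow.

At critical depth, Q² T / (g A³) = 1, i.e. A³/T = Q²/g = 0.408²/9.81 = 0.01697.
Trying y = 0.411 m: A³/T = 0.04064 — over.
Trying y = 0.243 m: A³/T = 0.005226 — short.
Trying y = 0.328 m: A³/T = 0.01691 — close enough.

y_c = 0.328 m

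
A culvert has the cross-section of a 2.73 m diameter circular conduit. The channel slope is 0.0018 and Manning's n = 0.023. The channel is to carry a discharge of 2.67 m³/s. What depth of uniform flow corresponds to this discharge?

y_n = 1.06 m

Manning's equation rearranged: A R^(2/3) = nQ / (1·√S) = 0.023 × 2.67 / (√0.0018) = 1.447.
Try y = 0.78 m: A R^(2/3) = 0.8082 — too small.
Try y = 1.25 m: A R^(2/3) = 1.949 — too large.
Try y = 1.06 m: A R^(2/3) = 1.448 — ≈ 1.447.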